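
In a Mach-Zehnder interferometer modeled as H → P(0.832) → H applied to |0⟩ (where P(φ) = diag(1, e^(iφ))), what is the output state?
(0.8367 + 0.3696i)|0⟩ + (0.1633 - 0.3696i)|1⟩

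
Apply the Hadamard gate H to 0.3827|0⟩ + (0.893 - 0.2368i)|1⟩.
(0.9021 - 0.1674i)|0⟩ + (-0.3608 + 0.1674i)|1⟩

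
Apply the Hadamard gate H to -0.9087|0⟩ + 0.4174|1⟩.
-0.3474|0⟩ - 0.9377|1⟩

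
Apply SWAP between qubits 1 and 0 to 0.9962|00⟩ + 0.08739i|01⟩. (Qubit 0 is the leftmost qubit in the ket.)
0.9962|00⟩ + 0.08739i|10⟩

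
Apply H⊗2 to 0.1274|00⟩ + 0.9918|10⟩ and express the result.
0.5596|00⟩ + 0.5596|01⟩ - 0.4322|10⟩ - 0.4322|11⟩

H⊗2 gives amp(|y⟩) = (1/2) Σ_x (−1)^(x·y) amp(|x⟩), where x·y is the number of positions in which both x and y have a 1.
|00⟩: (0.1274 + 0.9918)/2 = 0.5596
|01⟩: (0.1274 + 0.9918)/2 = 0.5596
|10⟩: (0.1274 - 0.9918)/2 = -0.4322
|11⟩: (0.1274 - 0.9918)/2 = -0.4322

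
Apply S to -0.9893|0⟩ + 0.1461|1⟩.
-0.9893|0⟩ + 0.1461i|1⟩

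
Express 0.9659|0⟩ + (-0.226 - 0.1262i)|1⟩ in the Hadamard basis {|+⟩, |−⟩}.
(0.5232 - 0.08924i)|+⟩ + (0.8428 + 0.08924i)|−⟩

With |ψ⟩ = α|0⟩ + β|1⟩, the Hadamard-basis coefficients are ⟨+|ψ⟩ = (α + β)/√2 and ⟨−|ψ⟩ = (α − β)/√2.
Here α = 0.9659, β = (-0.226 - 0.1262i): (α + β)/√2 = (0.5232 - 0.08924i), (α − β)/√2 = (0.8428 + 0.08924i).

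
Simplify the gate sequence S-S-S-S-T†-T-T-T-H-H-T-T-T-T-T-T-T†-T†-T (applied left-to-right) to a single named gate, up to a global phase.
T†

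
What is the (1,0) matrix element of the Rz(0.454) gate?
0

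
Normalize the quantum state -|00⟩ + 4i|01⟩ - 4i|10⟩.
-0.1741|00⟩ + 0.6963i|01⟩ - 0.6963i|10⟩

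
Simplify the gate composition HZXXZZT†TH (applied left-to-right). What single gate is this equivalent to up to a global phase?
X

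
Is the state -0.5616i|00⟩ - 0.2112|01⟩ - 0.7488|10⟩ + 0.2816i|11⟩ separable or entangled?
Separable

Writing the state as a|00⟩ + b|01⟩ + c|10⟩ + d|11⟩, it is a product state iff ad − bc = 0.
Here (a, b, c, d) = (-0.5616i, -0.2112, -0.7488, 0.2816i): ad − bc = (-0.5616i)(0.2816i) − (-0.2112)(-0.7488) = 0, so the state is separable.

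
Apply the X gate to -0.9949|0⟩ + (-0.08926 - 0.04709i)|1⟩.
(-0.08926 - 0.04709i)|0⟩ - 0.9949|1⟩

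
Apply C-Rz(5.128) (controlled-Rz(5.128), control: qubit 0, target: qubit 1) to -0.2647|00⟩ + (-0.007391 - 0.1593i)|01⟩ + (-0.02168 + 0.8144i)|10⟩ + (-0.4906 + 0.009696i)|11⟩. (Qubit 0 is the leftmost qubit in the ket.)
-0.2647|00⟩ + (-0.007391 - 0.1593i)|01⟩ + (0.4628 - 0.6705i)|10⟩ + (0.4057 - 0.276i)|11⟩

C-Rz(5.128) leaves the control-|0⟩ kets |00⟩, |01⟩ unchanged and applies Rz(5.128) to qubit 1 on the control-|1⟩ pair (|10⟩, |11⟩).
Rz(5.128) = [[e^(−iθ/2), 0], [0, e^(iθ/2)]] with e^(±iθ/2) = cos(θ/2) ± i·sin(θ/2); θ = 5.128, cos(θ/2) ≈ -0.83778, sin(θ/2) ≈ 0.546009.
With a = amp(|10⟩) = (-0.02168 + 0.8144i) and b = amp(|11⟩) = (-0.4906 + 0.009696i):
new amp(|10⟩) = (-0.83778 - 0.546009i)·a = (0.4628 - 0.6705i)
new amp(|11⟩) = (-0.83778 + 0.546009i)·b = (0.4057 - 0.276i)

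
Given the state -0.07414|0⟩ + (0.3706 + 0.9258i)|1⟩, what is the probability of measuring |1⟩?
0.9945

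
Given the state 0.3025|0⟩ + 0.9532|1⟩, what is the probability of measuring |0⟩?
0.09151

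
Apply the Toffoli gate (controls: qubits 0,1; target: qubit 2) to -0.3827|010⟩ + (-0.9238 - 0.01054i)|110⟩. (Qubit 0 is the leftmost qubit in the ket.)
-0.3827|010⟩ + (-0.9238 - 0.01054i)|111⟩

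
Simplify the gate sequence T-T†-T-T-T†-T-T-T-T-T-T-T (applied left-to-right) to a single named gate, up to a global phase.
I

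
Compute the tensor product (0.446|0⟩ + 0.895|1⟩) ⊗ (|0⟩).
0.446|00⟩ + 0.895|10⟩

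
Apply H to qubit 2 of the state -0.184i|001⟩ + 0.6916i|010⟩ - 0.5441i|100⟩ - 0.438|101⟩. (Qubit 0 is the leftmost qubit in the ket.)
-0.1301i|000⟩ + 0.1301i|001⟩ + 0.489i|010⟩ + 0.489i|011⟩ + (-0.3097 - 0.3847i)|100⟩ + (0.3097 - 0.3847i)|101⟩

H on qubit 2 mixes each pair of kets that differ only in qubit 2: amplitudes (a, b) of (|…0…⟩, |…1…⟩) become ((a + b)/√2, (a − b)/√2). Kets absent from the input have amplitude 0.
(|000⟩, |001⟩): (a, b) = (0, -0.184i) → (-0.1301i, 0.1301i)
(|010⟩, |011⟩): (a, b) = (0.6916i, 0) → (0.489i, 0.489i)
(|100⟩, |101⟩): (a, b) = (-0.5441i, -0.438) → ((-0.3097 - 0.3847i), (0.3097 - 0.3847i))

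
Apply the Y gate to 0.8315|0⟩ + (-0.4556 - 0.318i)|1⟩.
(-0.318 + 0.4556i)|0⟩ + 0.8315i|1⟩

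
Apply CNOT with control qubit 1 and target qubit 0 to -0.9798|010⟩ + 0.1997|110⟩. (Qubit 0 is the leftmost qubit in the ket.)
0.1997|010⟩ - 0.9798|110⟩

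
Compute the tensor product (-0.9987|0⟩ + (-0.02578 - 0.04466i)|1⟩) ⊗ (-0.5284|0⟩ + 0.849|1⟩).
0.5277|00⟩ - 0.8479|01⟩ + (0.01362 + 0.0236i)|10⟩ + (-0.02189 - 0.03792i)|11⟩

amp(|b₁b₂…⟩) = product of the factor amplitudes for bits b₁, b₂, …; only kets whose every factor amplitude is nonzero survive.
|00⟩: (-0.9987)(-0.5284) = 0.5277
|01⟩: (-0.9987)(0.849) = -0.8479
|10⟩: (-0.02578 - 0.04466i)(-0.5284) = (0.01362 + 0.0236i)
|11⟩: (-0.02578 - 0.04466i)(0.849) = (-0.02189 - 0.03792i)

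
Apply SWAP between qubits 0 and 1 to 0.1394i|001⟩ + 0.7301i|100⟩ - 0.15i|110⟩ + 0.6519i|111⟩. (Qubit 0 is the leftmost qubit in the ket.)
0.1394i|001⟩ + 0.7301i|010⟩ - 0.15i|110⟩ + 0.6519i|111⟩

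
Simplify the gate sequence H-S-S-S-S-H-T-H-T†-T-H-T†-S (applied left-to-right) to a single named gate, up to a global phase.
S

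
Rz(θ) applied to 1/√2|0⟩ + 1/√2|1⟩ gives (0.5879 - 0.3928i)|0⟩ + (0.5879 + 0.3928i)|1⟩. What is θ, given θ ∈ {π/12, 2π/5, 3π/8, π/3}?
3π/8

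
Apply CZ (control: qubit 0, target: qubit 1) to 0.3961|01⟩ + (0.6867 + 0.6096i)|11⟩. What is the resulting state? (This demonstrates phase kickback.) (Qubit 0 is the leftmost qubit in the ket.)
0.3961|01⟩ + (-0.6867 - 0.6096i)|11⟩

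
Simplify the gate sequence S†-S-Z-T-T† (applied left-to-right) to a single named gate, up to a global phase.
Z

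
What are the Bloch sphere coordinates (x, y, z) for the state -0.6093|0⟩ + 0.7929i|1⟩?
(0, -0.9662, -0.2574)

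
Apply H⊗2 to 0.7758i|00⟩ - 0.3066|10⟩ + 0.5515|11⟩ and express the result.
(0.1225 + 0.3879i)|00⟩ + (-0.4291 + 0.3879i)|01⟩ + (-0.1225 + 0.3879i)|10⟩ + (0.4291 + 0.3879i)|11⟩

H⊗2 gives amp(|y⟩) = (1/2) Σ_x (−1)^(x·y) amp(|x⟩), where x·y is the number of positions in which both x and y have a 1.
|00⟩: (0.7758i - 0.3066 + 0.5515)/2 = (0.1225 + 0.3879i)
|01⟩: (0.7758i - 0.3066 - 0.5515)/2 = (-0.4291 + 0.3879i)
|10⟩: (0.7758i + 0.3066 - 0.5515)/2 = (-0.1225 + 0.3879i)
|11⟩: (0.7758i + 0.3066 + 0.5515)/2 = (0.4291 + 0.3879i)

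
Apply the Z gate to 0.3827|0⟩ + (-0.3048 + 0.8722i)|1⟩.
0.3827|0⟩ + (0.3048 - 0.8722i)|1⟩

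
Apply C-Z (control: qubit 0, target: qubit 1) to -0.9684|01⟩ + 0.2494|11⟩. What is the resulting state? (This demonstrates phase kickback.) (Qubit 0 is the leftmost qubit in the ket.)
-0.9684|01⟩ - 0.2494|11⟩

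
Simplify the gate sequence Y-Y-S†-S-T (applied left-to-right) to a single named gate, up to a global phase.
T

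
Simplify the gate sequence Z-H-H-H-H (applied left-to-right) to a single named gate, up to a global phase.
Z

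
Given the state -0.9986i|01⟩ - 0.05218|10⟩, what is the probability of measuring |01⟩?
0.9972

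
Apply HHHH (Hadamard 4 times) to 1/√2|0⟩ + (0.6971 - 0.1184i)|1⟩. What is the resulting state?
1/√2|0⟩ + (0.6971 - 0.1184i)|1⟩

H² = I, so an even number of Hadamards cancels: H^4 = I and the state is unchanged.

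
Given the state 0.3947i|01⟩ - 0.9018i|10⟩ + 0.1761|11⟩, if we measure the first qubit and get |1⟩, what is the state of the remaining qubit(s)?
-0.9815i|0⟩ + 0.1917|1⟩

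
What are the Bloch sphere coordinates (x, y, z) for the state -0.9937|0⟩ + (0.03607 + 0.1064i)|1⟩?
(-0.07169, -0.2115, 0.9748)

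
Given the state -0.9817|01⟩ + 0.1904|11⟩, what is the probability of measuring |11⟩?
0.03625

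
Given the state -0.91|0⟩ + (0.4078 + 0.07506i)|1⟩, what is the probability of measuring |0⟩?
0.8281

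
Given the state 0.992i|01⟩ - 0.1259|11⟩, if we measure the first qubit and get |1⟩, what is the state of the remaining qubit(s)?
-|1⟩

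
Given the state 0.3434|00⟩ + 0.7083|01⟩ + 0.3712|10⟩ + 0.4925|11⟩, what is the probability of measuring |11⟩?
0.2426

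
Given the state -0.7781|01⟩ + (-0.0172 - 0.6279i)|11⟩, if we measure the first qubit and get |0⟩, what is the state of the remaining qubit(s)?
-|1⟩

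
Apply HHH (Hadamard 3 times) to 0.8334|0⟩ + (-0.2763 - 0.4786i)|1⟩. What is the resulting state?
(0.3939 - 0.3384i)|0⟩ + (0.7847 + 0.3384i)|1⟩

H² = I, so H^3 = H: a single Hadamard. With (a, b) = (0.8334, (-0.2763 - 0.4786i)), H gives ((a + b)/√2, (a − b)/√2) = ((0.3939 - 0.3384i), (0.7847 + 0.3384i)).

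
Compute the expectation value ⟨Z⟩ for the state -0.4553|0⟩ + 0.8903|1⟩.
-0.5853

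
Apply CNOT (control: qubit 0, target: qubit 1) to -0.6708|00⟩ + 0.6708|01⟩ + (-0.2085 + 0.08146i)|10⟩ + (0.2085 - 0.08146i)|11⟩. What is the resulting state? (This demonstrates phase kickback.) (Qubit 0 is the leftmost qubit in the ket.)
-0.6708|00⟩ + 0.6708|01⟩ + (0.2085 - 0.08146i)|10⟩ + (-0.2085 + 0.08146i)|11⟩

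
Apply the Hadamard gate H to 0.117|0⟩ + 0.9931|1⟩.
0.785|0⟩ - 0.6195|1⟩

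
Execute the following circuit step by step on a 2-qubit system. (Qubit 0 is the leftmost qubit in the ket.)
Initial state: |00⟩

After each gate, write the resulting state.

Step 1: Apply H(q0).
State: 1/√2|00⟩ + 1/√2|10⟩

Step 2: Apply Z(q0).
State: 1/√2|00⟩ - 1/√2|10⟩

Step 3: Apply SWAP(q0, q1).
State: 1/√2|00⟩ - 1/√2|01⟩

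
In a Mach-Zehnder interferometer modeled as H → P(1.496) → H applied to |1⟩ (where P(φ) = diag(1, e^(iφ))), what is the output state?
(0.4626 - 0.4986i)|0⟩ + (0.5374 + 0.4986i)|1⟩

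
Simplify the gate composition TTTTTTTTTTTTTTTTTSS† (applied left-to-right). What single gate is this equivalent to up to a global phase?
T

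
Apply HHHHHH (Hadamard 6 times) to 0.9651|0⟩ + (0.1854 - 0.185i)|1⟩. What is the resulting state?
0.9651|0⟩ + (0.1854 - 0.185i)|1⟩

H² = I, so an even number of Hadamards cancels: H^6 = I and the state is unchanged.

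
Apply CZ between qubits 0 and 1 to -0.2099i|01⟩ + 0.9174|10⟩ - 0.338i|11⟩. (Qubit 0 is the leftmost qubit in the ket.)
-0.2099i|01⟩ + 0.9174|10⟩ + 0.338i|11⟩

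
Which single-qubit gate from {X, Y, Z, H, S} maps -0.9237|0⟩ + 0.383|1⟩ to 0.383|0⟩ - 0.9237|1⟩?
X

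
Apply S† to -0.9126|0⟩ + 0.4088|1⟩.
-0.9126|0⟩ - 0.4088i|1⟩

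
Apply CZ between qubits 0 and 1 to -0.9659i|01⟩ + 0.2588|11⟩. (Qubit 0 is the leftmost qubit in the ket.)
-0.9659i|01⟩ - 0.2588|11⟩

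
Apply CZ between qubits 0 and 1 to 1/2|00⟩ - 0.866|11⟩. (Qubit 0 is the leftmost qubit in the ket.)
1/2|00⟩ + 0.866|11⟩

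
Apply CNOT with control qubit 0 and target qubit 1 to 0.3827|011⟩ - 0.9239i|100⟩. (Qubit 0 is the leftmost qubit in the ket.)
0.3827|011⟩ - 0.9239i|110⟩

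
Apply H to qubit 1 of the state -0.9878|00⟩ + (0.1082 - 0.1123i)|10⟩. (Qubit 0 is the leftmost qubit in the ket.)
-0.6985|00⟩ - 0.6985|01⟩ + (0.07651 - 0.07941i)|10⟩ + (0.07651 - 0.07941i)|11⟩

H on qubit 1 mixes each pair of kets that differ only in qubit 1: amplitudes (a, b) of (|…0…⟩, |…1…⟩) become ((a + b)/√2, (a − b)/√2). Kets absent from the input have amplitude 0.
(|00⟩, |01⟩): (a, b) = (-0.9878, 0) → (-0.6985, -0.6985)
(|10⟩, |11⟩): (a, b) = ((0.1082 - 0.1123i), 0) → ((0.07651 - 0.07941i), (0.07651 - 0.07941i))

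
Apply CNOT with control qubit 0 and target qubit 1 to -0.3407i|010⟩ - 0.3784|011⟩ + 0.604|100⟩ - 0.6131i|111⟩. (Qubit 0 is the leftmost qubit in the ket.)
-0.3407i|010⟩ - 0.3784|011⟩ - 0.6131i|101⟩ + 0.604|110⟩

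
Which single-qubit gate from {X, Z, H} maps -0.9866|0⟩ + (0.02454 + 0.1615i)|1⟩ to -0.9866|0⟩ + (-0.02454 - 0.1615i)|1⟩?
Z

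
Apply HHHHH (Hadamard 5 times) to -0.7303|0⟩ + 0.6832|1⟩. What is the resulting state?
-0.0333|0⟩ - 0.9995|1⟩

H² = I, so H^5 = H: a single Hadamard. With (a, b) = (-0.7303, 0.6832), H gives ((a + b)/√2, (a − b)/√2) = (-0.0333, -0.9995).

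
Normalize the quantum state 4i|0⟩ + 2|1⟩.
0.8944i|0⟩ + 1/√5|1⟩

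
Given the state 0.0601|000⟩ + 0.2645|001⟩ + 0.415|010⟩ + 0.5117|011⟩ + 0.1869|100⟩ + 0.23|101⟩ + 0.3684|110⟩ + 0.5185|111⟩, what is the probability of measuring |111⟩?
0.2688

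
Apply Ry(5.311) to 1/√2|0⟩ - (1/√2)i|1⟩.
(-0.6252 + 0.3303i)|0⟩ + (0.3303 + 0.6252i)|1⟩

Ry(5.311) = [[cos(θ/2), −sin(θ/2)], [sin(θ/2), cos(θ/2)]]; θ = 5.311, cos(θ/2) ≈ -0.884165, sin(θ/2) ≈ 0.467175.
With a = amp(|0⟩) = 1/√2 and b = amp(|1⟩) = -(1/√2)i:
new amp(|0⟩) = (-0.884165)·a + (-0.467175)·b = (-0.6252 + 0.3303i)
new amp(|1⟩) = (0.467175)·a + (-0.884165)·b = (0.3303 + 0.6252i)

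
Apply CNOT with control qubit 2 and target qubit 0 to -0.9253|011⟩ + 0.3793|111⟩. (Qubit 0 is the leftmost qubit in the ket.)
0.3793|011⟩ - 0.9253|111⟩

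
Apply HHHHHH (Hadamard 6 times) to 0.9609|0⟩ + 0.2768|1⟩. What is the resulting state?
0.9609|0⟩ + 0.2768|1⟩

H² = I, so an even number of Hadamards cancels: H^6 = I and the state is unchanged.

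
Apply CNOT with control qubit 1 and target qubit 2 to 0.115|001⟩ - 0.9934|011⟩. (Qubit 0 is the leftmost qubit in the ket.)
0.115|001⟩ - 0.9934|010⟩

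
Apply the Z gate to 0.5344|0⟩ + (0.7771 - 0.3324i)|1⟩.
0.5344|0⟩ + (-0.7771 + 0.3324i)|1⟩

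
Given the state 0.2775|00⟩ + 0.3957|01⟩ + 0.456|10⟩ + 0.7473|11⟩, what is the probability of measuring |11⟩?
0.5585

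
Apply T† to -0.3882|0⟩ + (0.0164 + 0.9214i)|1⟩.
-0.3882|0⟩ + (0.6631 + 0.6399i)|1⟩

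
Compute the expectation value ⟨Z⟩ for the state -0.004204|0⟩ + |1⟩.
-1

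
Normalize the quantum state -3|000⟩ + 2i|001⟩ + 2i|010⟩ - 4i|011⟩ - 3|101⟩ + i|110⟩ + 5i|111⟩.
-0.3638|000⟩ + 0.2425i|001⟩ + 0.2425i|010⟩ - 0.4851i|011⟩ - 0.3638|101⟩ + 0.1213i|110⟩ + 0.6063i|111⟩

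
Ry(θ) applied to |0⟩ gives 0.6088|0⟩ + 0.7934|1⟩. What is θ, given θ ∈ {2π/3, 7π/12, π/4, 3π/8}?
7π/12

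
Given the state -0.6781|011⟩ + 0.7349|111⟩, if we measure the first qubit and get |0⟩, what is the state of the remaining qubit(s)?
-|11⟩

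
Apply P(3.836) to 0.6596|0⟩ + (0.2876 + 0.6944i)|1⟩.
0.6596|0⟩ + (0.2234 - 0.7176i)|1⟩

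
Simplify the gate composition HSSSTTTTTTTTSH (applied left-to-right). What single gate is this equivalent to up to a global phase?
I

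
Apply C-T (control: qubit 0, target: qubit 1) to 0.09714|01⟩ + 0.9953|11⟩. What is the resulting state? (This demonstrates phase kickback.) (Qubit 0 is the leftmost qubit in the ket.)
0.09714|01⟩ + (0.7038 + 0.7038i)|11⟩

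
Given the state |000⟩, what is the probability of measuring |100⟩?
0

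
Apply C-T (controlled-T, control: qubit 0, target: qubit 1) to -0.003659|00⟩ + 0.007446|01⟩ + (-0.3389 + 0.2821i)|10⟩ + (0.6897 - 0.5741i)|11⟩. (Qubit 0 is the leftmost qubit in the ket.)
-0.003659|00⟩ + 0.007446|01⟩ + (-0.3389 + 0.2821i)|10⟩ + (0.8936 + 0.08174i)|11⟩

C-T leaves the control-|0⟩ kets |00⟩, |01⟩ unchanged and applies T to qubit 1 on the control-|1⟩ pair (|10⟩, |11⟩).
T = [[1, 0], [0, (1/√2 + (1/√2)i)]].
With a = amp(|10⟩) = (-0.3389 + 0.2821i) and b = amp(|11⟩) = (0.6897 - 0.5741i):
new amp(|10⟩) = (1)·a = (-0.3389 + 0.2821i)
new amp(|11⟩) = (1/√2 + (1/√2)i)·b = (0.8936 + 0.08174i)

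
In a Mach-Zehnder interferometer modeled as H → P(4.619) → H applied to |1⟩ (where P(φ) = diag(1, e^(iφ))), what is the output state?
(0.5466 + 0.4978i)|0⟩ + (0.4534 - 0.4978i)|1⟩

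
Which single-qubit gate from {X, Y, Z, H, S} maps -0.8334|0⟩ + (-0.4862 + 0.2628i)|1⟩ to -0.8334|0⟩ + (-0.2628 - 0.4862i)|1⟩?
S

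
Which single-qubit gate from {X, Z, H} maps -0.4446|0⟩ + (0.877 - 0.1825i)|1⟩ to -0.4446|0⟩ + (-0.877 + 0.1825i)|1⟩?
Z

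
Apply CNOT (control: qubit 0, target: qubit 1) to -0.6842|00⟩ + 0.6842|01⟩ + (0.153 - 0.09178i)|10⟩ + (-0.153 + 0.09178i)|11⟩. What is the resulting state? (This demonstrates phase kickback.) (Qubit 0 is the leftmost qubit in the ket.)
-0.6842|00⟩ + 0.6842|01⟩ + (-0.153 + 0.09178i)|10⟩ + (0.153 - 0.09178i)|11⟩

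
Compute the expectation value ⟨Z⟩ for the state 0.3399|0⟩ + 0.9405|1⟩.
-0.769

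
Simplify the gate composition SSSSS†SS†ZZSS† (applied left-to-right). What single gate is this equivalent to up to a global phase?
S†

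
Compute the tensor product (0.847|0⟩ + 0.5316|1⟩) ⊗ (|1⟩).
0.847|01⟩ + 0.5316|11⟩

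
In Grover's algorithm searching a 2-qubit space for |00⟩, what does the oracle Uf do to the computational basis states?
Uf|x⟩ = -|x⟩ if x = 00, else |x⟩ (phase flip on target)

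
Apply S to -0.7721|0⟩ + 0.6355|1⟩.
-0.7721|0⟩ + 0.6355i|1⟩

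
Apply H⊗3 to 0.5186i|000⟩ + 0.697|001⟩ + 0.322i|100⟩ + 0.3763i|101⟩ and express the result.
(0.2464 + 0.4302i)|000⟩ + (-0.2464 + 0.1642i)|001⟩ + (0.2464 + 0.4302i)|010⟩ + (-0.2464 + 0.1642i)|011⟩ + (0.2464 - 0.06353i)|100⟩ + (-0.2464 + 0.2026i)|101⟩ + (0.2464 - 0.06353i)|110⟩ + (-0.2464 + 0.2026i)|111⟩

H⊗3 gives amp(|y⟩) = (1/2√2) Σ_x (−1)^(x·y) amp(|x⟩), where x·y is the number of positions in which both x and y have a 1.
|000⟩: (0.5186i + 0.697 + 0.322i + 0.3763i)/(2√2) = (0.2464 + 0.4302i)
|001⟩: (0.5186i - 0.697 + 0.322i - 0.3763i)/(2√2) = (-0.2464 + 0.1642i)
|010⟩: (0.5186i + 0.697 + 0.322i + 0.3763i)/(2√2) = (0.2464 + 0.4302i)
|011⟩: (0.5186i - 0.697 + 0.322i - 0.3763i)/(2√2) = (-0.2464 + 0.1642i)
|100⟩: (0.5186i + 0.697 - 0.322i - 0.3763i)/(2√2) = (0.2464 - 0.06353i)
|101⟩: (0.5186i - 0.697 - 0.322i + 0.3763i)/(2√2) = (-0.2464 + 0.2026i)
|110⟩: (0.5186i + 0.697 - 0.322i - 0.3763i)/(2√2) = (0.2464 - 0.06353i)
|111⟩: (0.5186i - 0.697 - 0.322i + 0.3763i)/(2√2) = (-0.2464 + 0.2026i)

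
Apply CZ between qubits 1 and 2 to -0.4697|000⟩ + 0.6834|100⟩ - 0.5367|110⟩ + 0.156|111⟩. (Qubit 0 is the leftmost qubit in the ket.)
-0.4697|000⟩ + 0.6834|100⟩ - 0.5367|110⟩ - 0.156|111⟩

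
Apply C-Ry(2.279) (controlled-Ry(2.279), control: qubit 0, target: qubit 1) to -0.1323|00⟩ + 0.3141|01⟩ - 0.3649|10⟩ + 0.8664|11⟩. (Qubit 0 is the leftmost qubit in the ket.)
-0.1323|00⟩ + 0.3141|01⟩ - 0.9396|10⟩ + 0.03071|11⟩

C-Ry(2.279) leaves the control-|0⟩ kets |00⟩, |01⟩ unchanged and applies Ry(2.279) to qubit 1 on the control-|1⟩ pair (|10⟩, |11⟩).
Ry(2.279) = [[cos(θ/2), −sin(θ/2)], [sin(θ/2), cos(θ/2)]]; θ = 2.279, cos(θ/2) ≈ 0.418049, sin(θ/2) ≈ 0.908425.
With a = amp(|10⟩) = -0.3649 and b = amp(|11⟩) = 0.8664:
new amp(|10⟩) = (0.418049)·a + (-0.908425)·b = -0.9396
new amp(|11⟩) = (0.908425)·a + (0.418049)·b = 0.03071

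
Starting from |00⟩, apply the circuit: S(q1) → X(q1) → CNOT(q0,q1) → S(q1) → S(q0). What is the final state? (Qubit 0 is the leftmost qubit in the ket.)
i|01⟩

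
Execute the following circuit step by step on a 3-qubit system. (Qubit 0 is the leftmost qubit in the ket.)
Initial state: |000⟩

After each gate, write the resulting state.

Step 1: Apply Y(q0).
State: i|100⟩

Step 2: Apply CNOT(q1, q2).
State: i|100⟩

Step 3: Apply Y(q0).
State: |000⟩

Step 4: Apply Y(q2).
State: i|001⟩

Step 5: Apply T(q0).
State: i|001⟩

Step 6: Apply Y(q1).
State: -|011⟩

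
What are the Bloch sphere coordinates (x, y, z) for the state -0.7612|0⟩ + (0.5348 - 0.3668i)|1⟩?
(-0.8142, 0.5584, 0.1589)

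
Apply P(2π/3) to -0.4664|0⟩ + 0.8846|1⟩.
-0.4664|0⟩ + (-0.4423 + 0.7661i)|1⟩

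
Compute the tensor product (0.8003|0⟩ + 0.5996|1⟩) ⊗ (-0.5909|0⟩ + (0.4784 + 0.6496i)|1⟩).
-0.4729|00⟩ + (0.3829 + 0.5199i)|01⟩ - 0.3543|10⟩ + (0.2868 + 0.3895i)|11⟩

amp(|b₁b₂…⟩) = product of the factor amplitudes for bits b₁, b₂, …; only kets whose every factor amplitude is nonzero survive.
|00⟩: (0.8003)(-0.5909) = -0.4729
|01⟩: (0.8003)(0.4784 + 0.6496i) = (0.3829 + 0.5199i)
|10⟩: (0.5996)(-0.5909) = -0.3543
|11⟩: (0.5996)(0.4784 + 0.6496i) = (0.2868 + 0.3895i)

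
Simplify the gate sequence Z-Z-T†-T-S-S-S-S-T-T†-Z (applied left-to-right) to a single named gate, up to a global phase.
Z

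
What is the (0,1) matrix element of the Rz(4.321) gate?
0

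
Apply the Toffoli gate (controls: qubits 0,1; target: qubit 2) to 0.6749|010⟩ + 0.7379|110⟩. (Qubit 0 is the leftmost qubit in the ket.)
0.6749|010⟩ + 0.7379|111⟩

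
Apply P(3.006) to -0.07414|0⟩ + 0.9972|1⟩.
-0.07414|0⟩ + (-0.988 + 0.1348i)|1⟩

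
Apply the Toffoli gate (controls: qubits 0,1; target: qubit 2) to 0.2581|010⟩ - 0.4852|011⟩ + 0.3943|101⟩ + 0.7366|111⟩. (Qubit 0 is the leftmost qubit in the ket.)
0.2581|010⟩ - 0.4852|011⟩ + 0.3943|101⟩ + 0.7366|110⟩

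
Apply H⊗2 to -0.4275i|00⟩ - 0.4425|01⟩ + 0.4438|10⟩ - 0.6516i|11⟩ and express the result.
(0.00065 - 0.5396i)|00⟩ + (0.4432 + 0.1121i)|01⟩ + (-0.4432 + 0.1121i)|10⟩ + (-0.00065 - 0.5396i)|11⟩

H⊗2 gives amp(|y⟩) = (1/2) Σ_x (−1)^(x·y) amp(|x⟩), where x·y is the number of positions in which both x and y have a 1.
|00⟩: (-0.4275i - 0.4425 + 0.4438 - 0.6516i)/2 = (0.00065 - 0.5396i)
|01⟩: (-0.4275i + 0.4425 + 0.4438 + 0.6516i)/2 = (0.4432 + 0.1121i)
|10⟩: (-0.4275i - 0.4425 - 0.4438 + 0.6516i)/2 = (-0.4432 + 0.1121i)
|11⟩: (-0.4275i + 0.4425 - 0.4438 - 0.6516i)/2 = (-0.00065 - 0.5396i)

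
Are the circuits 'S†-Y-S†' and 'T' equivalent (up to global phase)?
No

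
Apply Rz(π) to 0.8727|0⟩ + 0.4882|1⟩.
-0.8727i|0⟩ + 0.4882i|1⟩

Rz(π) = [[e^(−iθ/2), 0], [0, e^(iθ/2)]] with e^(±iθ/2) = cos(θ/2) ± i·sin(θ/2); θ = π, cos(θ/2) ≈ 0, sin(θ/2) ≈ 1.
With a = amp(|0⟩) = 0.8727 and b = amp(|1⟩) = 0.4882:
new amp(|0⟩) = (-i)·a = -0.8727i
new amp(|1⟩) = (i)·b = 0.4882i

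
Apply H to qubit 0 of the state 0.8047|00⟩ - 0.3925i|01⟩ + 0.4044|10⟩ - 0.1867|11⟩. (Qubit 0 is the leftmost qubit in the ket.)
0.855|00⟩ + (-0.132 - 0.2775i)|01⟩ + 0.2831|10⟩ + (0.132 - 0.2775i)|11⟩

H on qubit 0 mixes each pair of kets that differ only in qubit 0: amplitudes (a, b) of (|…0…⟩, |…1…⟩) become ((a + b)/√2, (a − b)/√2). Kets absent from the input have amplitude 0.
(|00⟩, |10⟩): (a, b) = (0.8047, 0.4044) → (0.855, 0.2831)
(|01⟩, |11⟩): (a, b) = (-0.3925i, -0.1867) → ((-0.132 - 0.2775i), (0.132 - 0.2775i))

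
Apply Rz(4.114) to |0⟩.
(-0.4673 - 0.8841i)|0⟩

Rz(4.114) = [[e^(−iθ/2), 0], [0, e^(iθ/2)]] with e^(±iθ/2) = cos(θ/2) ± i·sin(θ/2); θ = 4.114, cos(θ/2) ≈ -0.467273, sin(θ/2) ≈ 0.884113.
With a = amp(|0⟩) = 1 and b = amp(|1⟩) = 0:
new amp(|0⟩) = (-0.467273 - 0.884113i)·a = (-0.4673 - 0.8841i)
new amp(|1⟩) = (-0.467273 + 0.884113i)·b = 0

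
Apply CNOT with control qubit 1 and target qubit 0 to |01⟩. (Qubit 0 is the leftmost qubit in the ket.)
|11⟩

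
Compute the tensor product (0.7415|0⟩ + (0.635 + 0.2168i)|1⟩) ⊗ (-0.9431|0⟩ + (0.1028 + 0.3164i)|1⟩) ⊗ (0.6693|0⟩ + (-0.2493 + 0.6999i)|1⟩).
-0.468|000⟩ + (0.1743 - 0.4894i)|001⟩ + (0.05102 + 0.157i)|010⟩ + (-0.1832 - 0.005138i)|011⟩ + (-0.4008 - 0.1368i)|100⟩ + (0.2924 - 0.3682i)|101⟩ + (-0.00222 + 0.1494i)|110⟩ + (-0.1554 - 0.05797i)|111⟩

amp(|b₁b₂…⟩) = product of the factor amplitudes for bits b₁, b₂, …; only kets whose every factor amplitude is nonzero survive.
|000⟩: (0.7415)(-0.9431)(0.6693) = -0.468
|001⟩: (0.7415)(-0.9431)(-0.2493 + 0.6999i) = (0.1743 - 0.4894i)
|010⟩: (0.7415)(0.1028 + 0.3164i)(0.6693) = (0.05102 + 0.157i)
|011⟩: (0.7415)(0.1028 + 0.3164i)(-0.2493 + 0.6999i) = (-0.1832 - 0.005138i)
|100⟩: (0.635 + 0.2168i)(-0.9431)(0.6693) = (-0.4008 - 0.1368i)
|101⟩: (0.635 + 0.2168i)(-0.9431)(-0.2493 + 0.6999i) = (0.2924 - 0.3682i)
|110⟩: (0.635 + 0.2168i)(0.1028 + 0.3164i)(0.6693) = (-0.00222 + 0.1494i)
|111⟩: (0.635 + 0.2168i)(0.1028 + 0.3164i)(-0.2493 + 0.6999i) = (-0.1554 - 0.05797i)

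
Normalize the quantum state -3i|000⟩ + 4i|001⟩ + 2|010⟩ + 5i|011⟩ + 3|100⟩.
-(1/√7)i|000⟩ + 0.504i|001⟩ + 0.252|010⟩ + 0.6299i|011⟩ + 1/√7|100⟩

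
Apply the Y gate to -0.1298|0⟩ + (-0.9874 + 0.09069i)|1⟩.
(0.09069 + 0.9874i)|0⟩ - 0.1298i|1⟩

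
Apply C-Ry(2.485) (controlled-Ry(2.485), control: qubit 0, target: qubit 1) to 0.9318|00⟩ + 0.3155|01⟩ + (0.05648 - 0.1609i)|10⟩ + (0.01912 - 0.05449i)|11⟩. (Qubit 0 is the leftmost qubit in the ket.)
0.9318|00⟩ + 0.3155|01⟩ + (0.000112 - 0.0002993i)|10⟩ + (0.05963 - 0.1699i)|11⟩

C-Ry(2.485) leaves the control-|0⟩ kets |00⟩, |01⟩ unchanged and applies Ry(2.485) to qubit 1 on the control-|1⟩ pair (|10⟩, |11⟩).
Ry(2.485) = [[cos(θ/2), −sin(θ/2)], [sin(θ/2), cos(θ/2)]]; θ = 2.485, cos(θ/2) ≈ 0.322431, sin(θ/2) ≈ 0.946593.
With a = amp(|10⟩) = (0.05648 - 0.1609i) and b = amp(|11⟩) = (0.01912 - 0.05449i):
new amp(|10⟩) = (0.322431)·a + (-0.946593)·b = (0.000112 - 0.0002993i)
new amp(|11⟩) = (0.946593)·a + (0.322431)·b = (0.05963 - 0.1699i)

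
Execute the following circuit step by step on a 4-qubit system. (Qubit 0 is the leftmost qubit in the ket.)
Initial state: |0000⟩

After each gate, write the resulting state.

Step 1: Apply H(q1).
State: 1/√2|0000⟩ + 1/√2|0100⟩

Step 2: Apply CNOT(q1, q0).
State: 1/√2|0000⟩ + 1/√2|1100⟩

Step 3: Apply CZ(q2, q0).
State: 1/√2|0000⟩ + 1/√2|1100⟩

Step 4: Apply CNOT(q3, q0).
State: 1/√2|0000⟩ + 1/√2|1100⟩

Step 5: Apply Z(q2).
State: 1/√2|0000⟩ + 1/√2|1100⟩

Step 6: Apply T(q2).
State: 1/√2|0000⟩ + 1/√2|1100⟩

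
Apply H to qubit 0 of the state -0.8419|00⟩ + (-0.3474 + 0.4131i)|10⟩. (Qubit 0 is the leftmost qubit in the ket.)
(-0.841 + 0.2921i)|00⟩ + (-0.3497 - 0.2921i)|10⟩

H on qubit 0 mixes each pair of kets that differ only in qubit 0: amplitudes (a, b) of (|…0…⟩, |…1…⟩) become ((a + b)/√2, (a − b)/√2). Kets absent from the input have amplitude 0.
(|00⟩, |10⟩): (a, b) = (-0.8419, (-0.3474 + 0.4131i)) → ((-0.841 + 0.2921i), (-0.3497 - 0.2921i))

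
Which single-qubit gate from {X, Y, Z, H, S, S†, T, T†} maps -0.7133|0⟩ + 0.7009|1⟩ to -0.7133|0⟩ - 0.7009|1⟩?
Z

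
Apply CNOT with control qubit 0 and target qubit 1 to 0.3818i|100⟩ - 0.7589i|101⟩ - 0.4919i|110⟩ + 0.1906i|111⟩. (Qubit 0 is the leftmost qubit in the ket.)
-0.4919i|100⟩ + 0.1906i|101⟩ + 0.3818i|110⟩ - 0.7589i|111⟩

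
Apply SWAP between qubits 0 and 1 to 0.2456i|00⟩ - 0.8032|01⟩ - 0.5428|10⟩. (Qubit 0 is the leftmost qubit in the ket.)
0.2456i|00⟩ - 0.5428|01⟩ - 0.8032|10⟩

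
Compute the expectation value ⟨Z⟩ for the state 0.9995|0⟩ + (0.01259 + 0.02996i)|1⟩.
0.9979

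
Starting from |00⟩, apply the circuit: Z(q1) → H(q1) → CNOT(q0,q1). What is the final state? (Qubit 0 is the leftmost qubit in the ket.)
1/√2|00⟩ + 1/√2|01⟩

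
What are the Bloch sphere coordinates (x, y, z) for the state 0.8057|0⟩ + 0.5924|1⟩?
(0.9546, 0, 0.2982)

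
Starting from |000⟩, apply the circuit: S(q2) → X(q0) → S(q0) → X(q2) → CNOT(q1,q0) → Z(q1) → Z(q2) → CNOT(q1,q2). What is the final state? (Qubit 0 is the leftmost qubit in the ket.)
-i|101⟩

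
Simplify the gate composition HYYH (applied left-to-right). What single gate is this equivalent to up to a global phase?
I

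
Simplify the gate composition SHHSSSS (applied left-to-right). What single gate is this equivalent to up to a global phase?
S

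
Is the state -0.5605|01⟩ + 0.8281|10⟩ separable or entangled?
Entangled

Writing the state as a|00⟩ + b|01⟩ + c|10⟩ + d|11⟩, it is a product state iff ad − bc = 0.
Here (a, b, c, d) = (0, -0.5605, 0.8281, 0): ad − bc = (0)(0) − (-0.5605)(0.8281) = 0.4642 ≠ 0, so the state is entangled.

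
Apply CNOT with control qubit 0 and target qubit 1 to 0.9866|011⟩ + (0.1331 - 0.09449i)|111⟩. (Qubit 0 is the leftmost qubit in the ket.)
0.9866|011⟩ + (0.1331 - 0.09449i)|101⟩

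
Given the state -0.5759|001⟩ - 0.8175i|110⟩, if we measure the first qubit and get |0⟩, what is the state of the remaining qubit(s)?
-|01⟩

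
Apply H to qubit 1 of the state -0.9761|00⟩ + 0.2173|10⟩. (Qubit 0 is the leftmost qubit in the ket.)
-0.6902|00⟩ - 0.6902|01⟩ + 0.1537|10⟩ + 0.1537|11⟩

H on qubit 1 mixes each pair of kets that differ only in qubit 1: amplitudes (a, b) of (|…0…⟩, |…1…⟩) become ((a + b)/√2, (a − b)/√2). Kets absent from the input have amplitude 0.
(|00⟩, |01⟩): (a, b) = (-0.9761, 0) → (-0.6902, -0.6902)
(|10⟩, |11⟩): (a, b) = (0.2173, 0) → (0.1537, 0.1537)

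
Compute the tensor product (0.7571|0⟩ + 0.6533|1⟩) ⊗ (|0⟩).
0.7571|00⟩ + 0.6533|10⟩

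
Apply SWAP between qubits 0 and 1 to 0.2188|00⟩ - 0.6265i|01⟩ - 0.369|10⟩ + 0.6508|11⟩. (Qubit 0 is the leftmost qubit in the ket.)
0.2188|00⟩ - 0.369|01⟩ - 0.6265i|10⟩ + 0.6508|11⟩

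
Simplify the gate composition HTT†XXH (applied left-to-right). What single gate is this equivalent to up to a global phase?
I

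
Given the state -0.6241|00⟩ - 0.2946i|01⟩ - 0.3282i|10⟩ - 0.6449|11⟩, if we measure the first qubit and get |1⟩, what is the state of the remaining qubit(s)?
-0.4536i|0⟩ - 0.8912|1⟩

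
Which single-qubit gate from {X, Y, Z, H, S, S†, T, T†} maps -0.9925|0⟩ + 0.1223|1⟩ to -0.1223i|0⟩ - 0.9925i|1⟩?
Y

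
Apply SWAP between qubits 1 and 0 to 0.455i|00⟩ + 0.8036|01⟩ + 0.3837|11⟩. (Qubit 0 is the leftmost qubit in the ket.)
0.455i|00⟩ + 0.8036|10⟩ + 0.3837|11⟩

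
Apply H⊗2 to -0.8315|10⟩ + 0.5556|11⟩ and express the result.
-0.138|00⟩ - 0.6936|01⟩ + 0.138|10⟩ + 0.6936|11⟩

H⊗2 gives amp(|y⟩) = (1/2) Σ_x (−1)^(x·y) amp(|x⟩), where x·y is the number of positions in which both x and y have a 1.
|00⟩: (-0.8315 + 0.5556)/2 = -0.138
|01⟩: (-0.8315 - 0.5556)/2 = -0.6936
|10⟩: (0.8315 - 0.5556)/2 = 0.138
|11⟩: (0.8315 + 0.5556)/2 = 0.6936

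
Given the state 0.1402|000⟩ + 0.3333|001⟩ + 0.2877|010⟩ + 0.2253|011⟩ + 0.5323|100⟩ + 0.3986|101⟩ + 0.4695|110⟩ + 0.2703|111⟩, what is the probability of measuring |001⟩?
0.1111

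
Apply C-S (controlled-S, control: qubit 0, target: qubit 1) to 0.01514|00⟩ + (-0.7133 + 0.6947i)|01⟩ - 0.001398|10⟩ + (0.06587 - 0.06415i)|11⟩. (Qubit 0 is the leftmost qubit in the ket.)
0.01514|00⟩ + (-0.7133 + 0.6947i)|01⟩ - 0.001398|10⟩ + (0.06415 + 0.06587i)|11⟩

C-S leaves the control-|0⟩ kets |00⟩, |01⟩ unchanged and applies S to qubit 1 on the control-|1⟩ pair (|10⟩, |11⟩).
S = [[1, 0], [0, i]].
With a = amp(|10⟩) = -0.001398 and b = amp(|11⟩) = (0.06587 - 0.06415i):
new amp(|10⟩) = (1)·a = -0.001398
new amp(|11⟩) = (i)·b = (0.06415 + 0.06587i)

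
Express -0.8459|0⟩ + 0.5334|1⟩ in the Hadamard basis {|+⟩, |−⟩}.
-0.221|+⟩ - 0.9753|−⟩

With |ψ⟩ = α|0⟩ + β|1⟩, the Hadamard-basis coefficients are ⟨+|ψ⟩ = (α + β)/√2 and ⟨−|ψ⟩ = (α − β)/√2.
Here α = -0.8459, β = 0.5334: (α + β)/√2 = -0.221, (α − β)/√2 = -0.9753.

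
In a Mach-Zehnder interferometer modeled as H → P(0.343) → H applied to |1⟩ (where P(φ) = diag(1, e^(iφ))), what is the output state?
(0.02913 - 0.1682i)|0⟩ + (0.9709 + 0.1682i)|1⟩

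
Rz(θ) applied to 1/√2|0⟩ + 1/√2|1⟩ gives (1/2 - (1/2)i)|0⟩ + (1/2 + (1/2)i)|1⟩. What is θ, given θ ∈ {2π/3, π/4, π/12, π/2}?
π/2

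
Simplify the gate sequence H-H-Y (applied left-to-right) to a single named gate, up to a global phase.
Y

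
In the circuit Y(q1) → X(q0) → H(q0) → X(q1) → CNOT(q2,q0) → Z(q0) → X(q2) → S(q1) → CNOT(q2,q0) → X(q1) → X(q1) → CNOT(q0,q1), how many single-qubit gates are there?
9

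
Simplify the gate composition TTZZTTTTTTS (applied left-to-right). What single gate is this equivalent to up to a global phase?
S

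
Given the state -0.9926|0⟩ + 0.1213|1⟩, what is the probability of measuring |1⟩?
0.01471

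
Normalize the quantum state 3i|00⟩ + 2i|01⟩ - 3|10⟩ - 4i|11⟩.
0.4867i|00⟩ + 0.3244i|01⟩ - 0.4867|10⟩ - 0.6489i|11⟩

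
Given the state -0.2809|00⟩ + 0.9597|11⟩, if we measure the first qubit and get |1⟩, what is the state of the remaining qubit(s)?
|1⟩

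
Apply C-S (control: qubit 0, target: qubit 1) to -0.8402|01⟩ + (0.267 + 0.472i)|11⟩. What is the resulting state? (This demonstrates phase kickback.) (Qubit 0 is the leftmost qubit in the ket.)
-0.8402|01⟩ + (-0.472 + 0.267i)|11⟩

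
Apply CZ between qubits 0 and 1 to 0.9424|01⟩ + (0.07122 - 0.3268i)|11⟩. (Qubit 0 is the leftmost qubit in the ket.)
0.9424|01⟩ + (-0.07122 + 0.3268i)|11⟩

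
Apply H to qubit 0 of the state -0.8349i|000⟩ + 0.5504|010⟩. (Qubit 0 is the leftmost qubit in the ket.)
-0.5904i|000⟩ + 0.3892|010⟩ - 0.5904i|100⟩ + 0.3892|110⟩

H on qubit 0 mixes each pair of kets that differ only in qubit 0: amplitudes (a, b) of (|…0…⟩, |…1…⟩) become ((a + b)/√2, (a − b)/√2). Kets absent from the input have amplitude 0.
(|000⟩, |100⟩): (a, b) = (-0.8349i, 0) → (-0.5904i, -0.5904i)
(|010⟩, |110⟩): (a, b) = (0.5504, 0) → (0.3892, 0.3892)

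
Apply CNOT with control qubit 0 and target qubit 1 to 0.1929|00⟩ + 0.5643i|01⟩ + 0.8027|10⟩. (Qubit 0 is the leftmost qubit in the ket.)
0.1929|00⟩ + 0.5643i|01⟩ + 0.8027|11⟩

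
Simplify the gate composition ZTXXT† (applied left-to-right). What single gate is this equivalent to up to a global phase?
Z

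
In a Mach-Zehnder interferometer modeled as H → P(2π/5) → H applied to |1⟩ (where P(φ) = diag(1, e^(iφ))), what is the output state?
(0.3455 - 0.4755i)|0⟩ + (0.6545 + 0.4755i)|1⟩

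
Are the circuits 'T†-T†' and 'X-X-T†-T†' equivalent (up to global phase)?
Yes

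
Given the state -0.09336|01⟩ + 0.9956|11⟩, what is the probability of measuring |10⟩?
0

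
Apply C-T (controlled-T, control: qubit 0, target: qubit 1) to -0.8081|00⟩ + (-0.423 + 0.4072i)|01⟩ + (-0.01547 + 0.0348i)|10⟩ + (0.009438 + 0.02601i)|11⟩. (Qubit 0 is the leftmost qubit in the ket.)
-0.8081|00⟩ + (-0.423 + 0.4072i)|01⟩ + (-0.01547 + 0.0348i)|10⟩ + (-0.01172 + 0.02507i)|11⟩

C-T leaves the control-|0⟩ kets |00⟩, |01⟩ unchanged and applies T to qubit 1 on the control-|1⟩ pair (|10⟩, |11⟩).
T = [[1, 0], [0, (1/√2 + (1/√2)i)]].
With a = amp(|10⟩) = (-0.01547 + 0.0348i) and b = amp(|11⟩) = (0.009438 + 0.02601i):
new amp(|10⟩) = (1)·a = (-0.01547 + 0.0348i)
new amp(|11⟩) = (1/√2 + (1/√2)i)·b = (-0.01172 + 0.02507i)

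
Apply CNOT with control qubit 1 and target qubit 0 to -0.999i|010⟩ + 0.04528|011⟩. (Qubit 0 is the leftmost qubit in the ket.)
-0.999i|110⟩ + 0.04528|111⟩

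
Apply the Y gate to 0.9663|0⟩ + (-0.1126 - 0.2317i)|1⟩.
(-0.2317 + 0.1126i)|0⟩ + 0.9663i|1⟩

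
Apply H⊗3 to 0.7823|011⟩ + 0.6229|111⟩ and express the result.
0.4968|000⟩ - 0.4968|001⟩ - 0.4968|010⟩ + 0.4968|011⟩ + 0.05636|100⟩ - 0.05636|101⟩ - 0.05636|110⟩ + 0.05636|111⟩

H⊗3 gives amp(|y⟩) = (1/2√2) Σ_x (−1)^(x·y) amp(|x⟩), where x·y is the number of positions in which both x and y have a 1.
|000⟩: (0.7823 + 0.6229)/(2√2) = 0.4968
|001⟩: (-0.7823 - 0.6229)/(2√2) = -0.4968
|010⟩: (-0.7823 - 0.6229)/(2√2) = -0.4968
|011⟩: (0.7823 + 0.6229)/(2√2) = 0.4968
|100⟩: (0.7823 - 0.6229)/(2√2) = 0.05636
|101⟩: (-0.7823 + 0.6229)/(2√2) = -0.05636
|110⟩: (-0.7823 + 0.6229)/(2√2) = -0.05636
|111⟩: (0.7823 - 0.6229)/(2√2) = 0.05636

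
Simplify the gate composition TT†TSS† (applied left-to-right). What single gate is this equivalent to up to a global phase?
T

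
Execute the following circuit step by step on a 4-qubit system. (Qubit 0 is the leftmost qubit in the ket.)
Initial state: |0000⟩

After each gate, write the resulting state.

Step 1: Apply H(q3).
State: 1/√2|0000⟩ + 1/√2|0001⟩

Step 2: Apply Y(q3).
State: -(1/√2)i|0000⟩ + (1/√2)i|0001⟩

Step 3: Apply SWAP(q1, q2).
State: -(1/√2)i|0000⟩ + (1/√2)i|0001⟩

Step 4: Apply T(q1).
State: -(1/√2)i|0000⟩ + (1/√2)i|0001⟩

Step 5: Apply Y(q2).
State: 1/√2|0010⟩ - 1/√2|0011⟩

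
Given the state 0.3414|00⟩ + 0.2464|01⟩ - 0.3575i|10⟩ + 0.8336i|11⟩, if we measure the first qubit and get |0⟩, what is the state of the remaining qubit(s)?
0.8109|0⟩ + 0.5852|1⟩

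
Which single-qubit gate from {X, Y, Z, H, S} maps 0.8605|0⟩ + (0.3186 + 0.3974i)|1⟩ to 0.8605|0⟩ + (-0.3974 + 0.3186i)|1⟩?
S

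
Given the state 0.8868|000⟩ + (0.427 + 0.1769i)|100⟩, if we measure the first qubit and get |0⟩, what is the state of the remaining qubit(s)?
|00⟩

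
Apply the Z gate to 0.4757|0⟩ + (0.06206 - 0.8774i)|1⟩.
0.4757|0⟩ + (-0.06206 + 0.8774i)|1⟩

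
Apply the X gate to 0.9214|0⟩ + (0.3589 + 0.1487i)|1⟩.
(0.3589 + 0.1487i)|0⟩ + 0.9214|1⟩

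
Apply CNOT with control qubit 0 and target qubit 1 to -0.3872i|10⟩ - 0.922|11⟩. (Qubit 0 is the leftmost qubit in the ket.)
-0.922|10⟩ - 0.3872i|11⟩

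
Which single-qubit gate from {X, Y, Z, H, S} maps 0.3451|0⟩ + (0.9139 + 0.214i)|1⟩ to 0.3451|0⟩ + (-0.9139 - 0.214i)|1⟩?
Z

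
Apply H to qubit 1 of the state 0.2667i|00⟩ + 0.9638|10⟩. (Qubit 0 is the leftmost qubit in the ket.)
0.1886i|00⟩ + 0.1886i|01⟩ + 0.6815|10⟩ + 0.6815|11⟩

H on qubit 1 mixes each pair of kets that differ only in qubit 1: amplitudes (a, b) of (|…0…⟩, |…1…⟩) become ((a + b)/√2, (a − b)/√2). Kets absent from the input have amplitude 0.
(|00⟩, |01⟩): (a, b) = (0.2667i, 0) → (0.1886i, 0.1886i)
(|10⟩, |11⟩): (a, b) = (0.9638, 0) → (0.6815, 0.6815)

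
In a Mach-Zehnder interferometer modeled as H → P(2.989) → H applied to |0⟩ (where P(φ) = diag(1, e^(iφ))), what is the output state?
(0.00581 + 0.076i)|0⟩ + (0.9942 - 0.076i)|1⟩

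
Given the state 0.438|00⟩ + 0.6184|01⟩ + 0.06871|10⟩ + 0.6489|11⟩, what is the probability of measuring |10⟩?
0.004721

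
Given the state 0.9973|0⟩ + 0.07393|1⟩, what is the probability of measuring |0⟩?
0.9946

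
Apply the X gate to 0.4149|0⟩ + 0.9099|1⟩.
0.9099|0⟩ + 0.4149|1⟩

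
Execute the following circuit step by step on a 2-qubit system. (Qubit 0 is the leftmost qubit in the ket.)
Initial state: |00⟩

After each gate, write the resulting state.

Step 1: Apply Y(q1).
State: i|01⟩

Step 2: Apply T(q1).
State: (-1/√2 + (1/√2)i)|01⟩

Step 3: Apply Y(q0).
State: (-1/√2 - (1/√2)i)|11⟩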